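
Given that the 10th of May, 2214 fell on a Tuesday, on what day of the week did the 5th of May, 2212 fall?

Count forward from the earlier date (May 5, 2212) to the later (May 10, 2214):
May 5, 2212 → May 5, 2213: 365 days.
May 5, 2213 → May 5, 2214: 365 days.
Within May 2214: 10 − 5 = 5 days.
Total: 735 days.
735 is a multiple of 7, so the 5th of May, 2212 falls on the same weekday: Tuesday.

Tuesday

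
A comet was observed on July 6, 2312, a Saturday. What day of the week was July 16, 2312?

Within July 2312: 16 − 6 = 10 days.
10 mod 7 = 3, so 3 days after Saturday is Tuesday.

Tuesday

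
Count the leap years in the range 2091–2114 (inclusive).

Years divisible by 4 in [2091, 2114]: 2092, 2096, 2100, 2104, 2108, 2112.
Of these, 2100 is divisible by 100 but not 400, so not leap.
Leap years: 6 − 1 = 5.

5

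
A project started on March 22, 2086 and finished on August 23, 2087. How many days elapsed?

519

March 22, 2086 → March 22, 2087: 365 days.
March 2087: 31 − 22 = 9 days remain.
Then April (30), May (31), June (30), July (31): 30 + 31 + 30 + 31 = 122 days.
August 1–23, 2087: 23 days.
Residual: 154 days.
Total: 519 days.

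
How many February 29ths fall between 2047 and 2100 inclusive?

Years divisible by 4: 2048, 2052, …, 2100 — 14 in all.
Of these, 2100 is divisible by 100 but not 400, so not leap.
Leap years: 14 − 1 = 13.

13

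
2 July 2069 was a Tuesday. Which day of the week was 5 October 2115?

Day-of-year of July 2, 2069: 183.
Day-of-year of October 5, 2115: 278.
2069 has 365 days, so 365 − 183 = 182 days remain in 2069.
Full years 2070–2114: 35 common + 10 leap = 35×365 + 10×366 = 16435 days.
Total: 182 + 16435 + 278 = 16895 days.
16895 mod 7 = 4, so 4 days after Tuesday is Saturday.

Saturday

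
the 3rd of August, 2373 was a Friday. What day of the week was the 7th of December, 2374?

Saturday

August 3, 2373 → August 3, 2374: 365 days.
August 2374: 31 − 3 = 28 days remain.
Then September (30), October (31), November (30): 30 + 31 + 30 = 91 days.
December 1–7, 2374: 7 days.
Residual: 126 days.
Total: 491 days.
491 mod 7 = 1, so 1 day after Friday is Saturday.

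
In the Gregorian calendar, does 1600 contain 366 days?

1600 is a leap year (divisible by 400).

Yes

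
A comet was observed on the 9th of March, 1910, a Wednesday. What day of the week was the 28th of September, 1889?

Saturday

Count forward from the earlier date (September 28, 1889) to the later (March 9, 1910):
From September 28, 1889 to September 28, 1909: 20 years, of which 4 contain a Feb 29 — 16×365 + 4×366 = 7304 days.
(1900 is not a leap year (divisible by 100 but not 400).)
September 1909: 30 − 28 = 2 days remain.
Then October (31), November (30), December (31), January (31), February 1910 (28): 31 + 30 + 31 + 31 + 28 = 151 days.
March 1–9, 1910: 9 days.
Residual: 162 days.
Total: 7466 days.
7466 mod 7 = 4, so 4 days before Wednesday is Saturday.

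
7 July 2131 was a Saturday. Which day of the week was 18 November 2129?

Count forward from the earlier date (November 18, 2129) to the later (July 7, 2131):
Day-of-year of November 18, 2129: 322.
Day-of-year of July 7, 2131: 188.
2129 has 365 days, so 365 − 322 = 43 days remain in 2129.
Full years: 2130: 365. Sum = 365.
Total: 43 + 365 + 188 = 596 days.
596 mod 7 = 1, so 1 day before Saturday is Friday.

Friday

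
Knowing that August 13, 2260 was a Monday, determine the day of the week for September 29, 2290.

Day-of-year of August 13, 2260: 226.
Day-of-year of September 29, 2290: 272.
2260 has 366 days, so 366 − 226 = 140 days remain in 2260.
Full years 2261–2289: 22 common + 7 leap = 22×365 + 7×366 = 10592 days.
Total: 140 + 10592 + 272 = 11004 days.
11004 is a multiple of 7, so September 29, 2290 falls on the same weekday: Monday.

Monday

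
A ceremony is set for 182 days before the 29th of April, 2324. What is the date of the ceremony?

the 30th of October, 2323

Count 182 days before April 29, 2324:
October 2323: 31 − 30 = 1 day remains.
Then November (30), December (31), January (31), February 2324 (29), March (31): 30 + 31 + 31 + 29 + 31 = 152 days.
April 1–29, 2324: 29 days.
Residual: 182 days.
Total: 182 days.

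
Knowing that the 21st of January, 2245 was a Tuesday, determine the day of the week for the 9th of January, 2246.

Friday

January 2245: 31 − 21 = 10 days remain.
Then 11 full months totalling 334 days.
January 1–9, 2246: 9 days.
Total: 10 + 334 + 9 = 353 days.
353 mod 7 = 3, so 3 days after Tuesday is Friday.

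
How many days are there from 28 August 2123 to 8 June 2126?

1015

August 28, 2123 → August 28, 2124: 366 days (2124 is a leap year).
August 28, 2124 → August 28, 2125: 365 days.
August 2125: 31 − 28 = 3 days remain.
Then 9 full months totalling 273 days.
June 1–8, 2126: 8 days.
Residual: 284 days.
Total: 1015 days.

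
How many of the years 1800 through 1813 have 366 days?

Years divisible by 4 in [1800, 1813]: 1800, 1804, 1808, 1812.
Of these, 1800 is divisible by 100 but not 400, so not leap.
Leap years: 4 − 1 = 3.

3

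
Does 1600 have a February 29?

1600 is a leap year (divisible by 400).

Yes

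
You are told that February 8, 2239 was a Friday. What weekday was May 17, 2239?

Friday

February 2239: 28 − 8 = 20 days remain (2239 is not a leap year, so February has 28 days).
Then March (31), April (30): 31 + 30 = 61 days.
May 1–17, 2239: 17 days.
Total: 20 + 61 + 17 = 98 days.
98 is a multiple of 7, so May 17, 2239 falls on the same weekday: Friday.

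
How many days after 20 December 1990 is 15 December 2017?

Day-of-year of December 20, 1990: 354.
Day-of-year of December 15, 2017: 349.
1990 has 365 days, so 365 − 354 = 11 days remain in 1990.
Full years 1991–2016: 19 common + 7 leap = 19×365 + 7×366 = 9497 days.
Total: 11 + 9497 + 349 = 9857 days.

9857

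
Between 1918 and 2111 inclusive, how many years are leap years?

Years divisible by 4: 1920, 1924, …, 2108 — 48 in all.
Of these, 2100 is divisible by 100 but not 400, so not leap.
2000 is divisible by 400, so still leap.
Leap years: 48 − 1 = 47.

47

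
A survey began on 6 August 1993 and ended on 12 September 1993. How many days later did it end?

August 1993: 31 − 6 = 25 days remain.
September 1–12, 1993: 12 days.
Total: 25 + 12 = 37 days.

37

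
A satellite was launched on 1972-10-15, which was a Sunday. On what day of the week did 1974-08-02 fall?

October 1972: 31 − 15 = 16 days remain.
Then 21 full months totalling 638 days.
August 1–2, 1974: 2 days.
Total: 16 + 638 + 2 = 656 days.
656 mod 7 = 5, so 5 days after Sunday is Friday.

Friday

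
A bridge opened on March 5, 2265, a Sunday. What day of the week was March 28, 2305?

Tuesday

From March 5, 2265 to March 5, 2305: 40 years, of which 9 contain a Feb 29 — 31×365 + 9×366 = 14609 days.
(2300 is not a leap year (divisible by 100 but not 400).)
Within March 2305: 28 − 5 = 23 days.
Total: 14632 days.
14632 mod 7 = 2, so 2 days after Sunday is Tuesday.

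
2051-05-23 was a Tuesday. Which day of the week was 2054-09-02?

May 23, 2051 → May 23, 2052: 366 days (2052 is a leap year).
May 23, 2052 → May 23, 2053: 365 days.
May 23, 2053 → May 23, 2054: 365 days.
May 2054: 31 − 23 = 8 days remain.
Then June (30), July (31), August (31): 30 + 31 + 31 = 92 days.
September 1–2, 2054: 2 days.
Residual: 102 days.
Total: 1198 days.
1198 mod 7 = 1, so 1 day after Tuesday is Wednesday.

Wednesday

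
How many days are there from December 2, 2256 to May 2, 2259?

Day-of-year of December 2, 2256: 337.
Day-of-year of May 2, 2259: 122.
2256 has 366 days, so 366 − 337 = 29 days remain in 2256.
Full years: 2257: 365; 2258: 365. Sum = 730.
Total: 29 + 730 + 122 = 881 days.

881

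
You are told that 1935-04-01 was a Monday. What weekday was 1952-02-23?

Saturday

Day-of-year of April 1, 1935: 91.
Day-of-year of February 23, 1952: 54.
1935 has 365 days, so 365 − 91 = 274 days remain in 1935.
Full years 1936–1951: 12 common + 4 leap = 12×365 + 4×366 = 5844 days.
Total: 274 + 5844 + 54 = 6172 days.
6172 mod 7 = 5, so 5 days after Monday is Saturday.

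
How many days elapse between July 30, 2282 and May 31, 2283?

Day-of-year of July 30, 2282: 211.
Day-of-year of May 31, 2283: 151.
2282 has 365 days, so 365 − 211 = 154 days remain in 2282.
Total: 154 + 151 = 305 days.

305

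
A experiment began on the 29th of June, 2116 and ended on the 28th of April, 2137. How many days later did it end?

7608

Day-of-year of June 29, 2116: 181.
Day-of-year of April 28, 2137: 118.
2116 has 366 days, so 366 − 181 = 185 days remain in 2116.
Full years 2117–2136: 15 common + 5 leap = 15×365 + 5×366 = 7305 days.
Total: 185 + 7305 + 118 = 7608 days.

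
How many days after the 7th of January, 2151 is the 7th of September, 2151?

243

January 2151: 31 − 7 = 24 days remain.
Then February 2151 (28), March (31), April (30), May (31), June (30), July (31), August (31): 28 + 31 + 30 + 31 + 30 + 31 + 31 = 212 days.
September 1–7, 2151: 7 days.
Total: 24 + 212 + 7 = 243 days.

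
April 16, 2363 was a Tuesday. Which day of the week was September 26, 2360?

Monday

Count forward from the earlier date (September 26, 2360) to the later (April 16, 2363):
September 26, 2360 → September 26, 2361: 365 days.
September 26, 2361 → September 26, 2362: 365 days.
September 2362: 30 − 26 = 4 days remain.
Then October (31), November (30), December (31), January (31), February 2363 (28), March (31): 31 + 30 + 31 + 31 + 28 + 31 = 182 days.
April 1–16, 2363: 16 days.
Residual: 202 days.
Total: 932 days.
932 mod 7 = 1, so 1 day before Tuesday is Monday.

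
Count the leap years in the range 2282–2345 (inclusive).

15

Years divisible by 4: 2284, 2288, …, 2344 — 16 in all.
Of these, 2300 is divisible by 100 but not 400, so not leap.
Leap years: 16 − 1 = 15.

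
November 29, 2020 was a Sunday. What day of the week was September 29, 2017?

Count forward from the earlier date (September 29, 2017) to the later (November 29, 2020):
September 29, 2017 → September 29, 2018: 365 days.
September 29, 2018 → September 29, 2019: 365 days.
September 29, 2019 → September 29, 2020: 366 days (2020 is a leap year).
September 2020: 30 − 29 = 1 day remains.
Then October (31): 31 days.
November 1–29, 2020: 29 days.
Residual: 61 days.
Total: 1157 days.
1157 mod 7 = 2, so 2 days before Sunday is Friday.

Friday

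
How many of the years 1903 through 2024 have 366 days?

Years divisible by 4: 1904, 1908, …, 2024 — 31 in all.
2000 is divisible by 400, so still leap.
No century exceptions apply. Count: 31.

31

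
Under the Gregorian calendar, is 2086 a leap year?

No

2086 is not a leap year.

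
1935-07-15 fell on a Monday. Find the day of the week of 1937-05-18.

Tuesday

July 15, 1935 → July 15, 1936: 366 days (1936 is a leap year).
July 1936: 31 − 15 = 16 days remain.
Then 9 full months totalling 273 days.
May 1–18, 1937: 18 days.
Residual: 307 days.
Total: 673 days.
673 mod 7 = 1, so 1 day after Monday is Tuesday.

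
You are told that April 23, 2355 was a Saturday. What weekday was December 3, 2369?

Day-of-year of April 23, 2355: 113.
Day-of-year of December 3, 2369: 337.
2355 has 365 days, so 365 − 113 = 252 days remain in 2355.
Full years 2356–2368: 9 common + 4 leap = 9×365 + 4×366 = 4749 days.
Total: 252 + 4749 + 337 = 5338 days.
5338 mod 7 = 4, so 4 days after Saturday is Wednesday.

Wednesday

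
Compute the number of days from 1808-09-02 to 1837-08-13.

From September 2, 1808 to September 2, 1836: 28 years, of which 7 contain a Feb 29 — 21×365 + 7×366 = 10227 days.
September 1836: 30 − 2 = 28 days remain.
Then 10 full months totalling 304 days.
August 1–13, 1837: 13 days.
Residual: 345 days.
Total: 10572 days.

10572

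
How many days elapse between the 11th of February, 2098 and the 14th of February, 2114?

Day-of-year of February 11, 2098: 42.
Day-of-year of February 14, 2114: 45.
2098 has 365 days, so 365 − 42 = 323 days remain in 2098.
Full years 2099–2113: 12 common + 3 leap = 12×365 + 3×366 = 5478 days.
Total: 323 + 5478 + 45 = 5846 days.

5846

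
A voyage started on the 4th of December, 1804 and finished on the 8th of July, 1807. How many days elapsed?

946

Day-of-year of December 4, 1804: 339.
Day-of-year of July 8, 1807: 189.
1804 has 366 days, so 366 − 339 = 27 days remain in 1804.
Full years: 1805: 365; 1806: 365. Sum = 730.
Total: 27 + 730 + 189 = 946 days.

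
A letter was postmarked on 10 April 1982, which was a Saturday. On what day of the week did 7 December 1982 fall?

Tuesday

April 1982: 30 − 10 = 20 days remain.
Then May (31), June (30), July (31), August (31), September (30), October (31), November (30): 31 + 30 + 31 + 31 + 30 + 31 + 30 = 214 days.
December 1–7, 1982: 7 days.
Total: 20 + 214 + 7 = 241 days.
241 mod 7 = 3, so 3 days after Saturday is Tuesday.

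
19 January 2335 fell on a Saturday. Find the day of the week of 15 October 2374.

Day-of-year of January 19, 2335: 19.
Day-of-year of October 15, 2374: 288.
2335 has 365 days, so 365 − 19 = 346 days remain in 2335.
Full years 2336–2373: 28 common + 10 leap = 28×365 + 10×366 = 13880 days.
Total: 346 + 13880 + 288 = 14514 days.
14514 mod 7 = 3, so 3 days after Saturday is Tuesday.

Tuesday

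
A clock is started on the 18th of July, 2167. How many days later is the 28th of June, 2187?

7285

From July 18, 2167 to July 18, 2186: 19 years, of which 5 contain a Feb 29 — 14×365 + 5×366 = 6940 days.
July 2186: 31 − 18 = 13 days remain.
Then 10 full months totalling 304 days.
June 1–28, 2187: 28 days.
Residual: 345 days.
Total: 7285 days.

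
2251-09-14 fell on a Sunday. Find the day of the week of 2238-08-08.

Wednesday

Count forward from the earlier date (August 8, 2238) to the later (September 14, 2251):
From August 8, 2238 to August 8, 2251: 13 years, of which 3 contain a Feb 29 — 10×365 + 3×366 = 4748 days.
August 2251: 31 − 8 = 23 days remain.
September 1–14, 2251: 14 days.
Residual: 37 days.
Total: 4785 days.
4785 mod 7 = 4, so 4 days before Sunday is Wednesday.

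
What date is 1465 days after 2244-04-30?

2248-05-04

Count 1465 days after April 30, 2244:
Day-of-year of April 30, 2244: 121.
Day-of-year of May 4, 2248: 125.
2244 has 366 days, so 366 − 121 = 245 days remain in 2244.
Full years: 2245: 365; 2246: 365; 2247: 365. Sum = 1095.
Total: 245 + 1095 + 125 = 1465 days.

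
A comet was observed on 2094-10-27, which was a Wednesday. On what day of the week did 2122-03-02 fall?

Monday

Day-of-year of October 27, 2094: 300.
Day-of-year of March 2, 2122: 61.
2094 has 365 days, so 365 − 300 = 65 days remain in 2094.
Full years 2095–2121: 21 common + 6 leap = 21×365 + 6×366 = 9861 days.
Total: 65 + 9861 + 61 = 9987 days.
9987 mod 7 = 5, so 5 days after Wednesday is Monday.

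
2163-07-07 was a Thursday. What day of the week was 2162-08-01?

Count forward from the earlier date (August 1, 2162) to the later (July 7, 2163):
August 2162: 31 − 1 = 30 days remain.
Then 10 full months totalling 303 days.
July 1–7, 2163: 7 days.
Residual: 340 days.
Total: 340 days.
340 mod 7 = 4, so 4 days before Thursday is Sunday.

Sunday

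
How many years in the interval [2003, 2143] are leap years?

Years divisible by 4: 2004, 2008, …, 2140 — 35 in all.
Of these, 2100 is divisible by 100 but not 400, so not leap.
Leap years: 35 − 1 = 34.

34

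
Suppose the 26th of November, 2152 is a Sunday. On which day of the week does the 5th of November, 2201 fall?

Day-of-year of November 26, 2152: 331.
Day-of-year of November 5, 2201: 309.
2152 has 366 days, so 366 − 331 = 35 days remain in 2152.
Full years 2153–2200: 37 common + 11 leap = 37×365 + 11×366 = 17531 days.
Total: 35 + 17531 + 309 = 17875 days.
17875 mod 7 = 4, so 4 days after Sunday is Thursday.

Thursday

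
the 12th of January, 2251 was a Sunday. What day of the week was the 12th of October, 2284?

Sunday

Day-of-year of January 12, 2251: 12.
Day-of-year of October 12, 2284: 286.
2251 has 365 days, so 365 − 12 = 353 days remain in 2251.
Full years 2252–2283: 24 common + 8 leap = 24×365 + 8×366 = 11688 days.
Total: 353 + 11688 + 286 = 12327 days.
12327 is a multiple of 7, so the 12th of October, 2284 falls on the same weekday: Sunday.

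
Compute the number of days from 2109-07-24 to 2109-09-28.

July 2109: 31 − 24 = 7 days remain.
Then August (31): 31 days.
September 1–28, 2109: 28 days.
Total: 7 + 31 + 28 = 66 days.

66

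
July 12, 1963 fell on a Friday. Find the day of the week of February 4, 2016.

From July 12, 1963 to July 12, 2015: 52 years, of which 13 contain a Feb 29 — 39×365 + 13×366 = 18993 days.
(2000 is a leap year (divisible by 400).)
July 2015: 31 − 12 = 19 days remain.
Then August (31), September (30), October (31), November (30), December (31), January (31): 31 + 30 + 31 + 30 + 31 + 31 = 184 days.
February 1–4, 2016: 4 days (2016 is a leap year).
Residual: 207 days.
Total: 19200 days.
19200 mod 7 = 6, so 6 days after Friday is Thursday.

Thursday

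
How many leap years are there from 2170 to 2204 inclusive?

Years divisible by 4 in [2170, 2204]: 2172, 2176, 2180, 2184, 2188, 2192, 2196, 2200, 2204.
Of these, 2200 is divisible by 100 but not 400, so not leap.
Leap years: 9 − 1 = 8.

8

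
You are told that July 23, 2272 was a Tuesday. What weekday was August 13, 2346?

Tuesday

From July 23, 2272 to July 23, 2346: 74 years, of which 17 contain a Feb 29 — 57×365 + 17×366 = 27027 days.
(2300 is not a leap year (divisible by 100 but not 400).)
July 2346: 31 − 23 = 8 days remain.
August 1–13, 2346: 13 days.
Residual: 21 days.
Total: 27048 days.
27048 is a multiple of 7, so August 13, 2346 falls on the same weekday: Tuesday.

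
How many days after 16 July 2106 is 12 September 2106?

58

July 2106: 31 − 16 = 15 days remain.
Then August (31): 31 days.
September 1–12, 2106: 12 days.
Total: 15 + 31 + 12 = 58 days.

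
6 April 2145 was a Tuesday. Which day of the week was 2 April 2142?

Count forward from the earlier date (April 2, 2142) to the later (April 6, 2145):
Day-of-year of April 2, 2142: 92.
Day-of-year of April 6, 2145: 96.
2142 has 365 days, so 365 − 92 = 273 days remain in 2142.
Full years: 2143: 365; 2144: 366. Sum = 731.
Total: 273 + 731 + 96 = 1100 days.
1100 mod 7 = 1, so 1 day before Tuesday is Monday.

Monday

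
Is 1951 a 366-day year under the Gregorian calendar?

1951 is not a leap year.

No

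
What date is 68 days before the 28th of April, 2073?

the 19th of February, 2073

Count 68 days before April 28, 2073:
February 2073: 28 − 19 = 9 days remain (2073 is not a leap year, so February has 28 days).
Then March (31): 31 days.
April 1–28, 2073: 28 days.
Total: 9 + 31 + 28 = 68 days.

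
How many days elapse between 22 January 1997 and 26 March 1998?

428

January 22, 1997 → January 22, 1998: 365 days.
January 1998: 31 − 22 = 9 days remain.
Then February 1998 (28): 28 days.
March 1–26, 1998: 26 days.
Residual: 63 days.
Total: 428 days.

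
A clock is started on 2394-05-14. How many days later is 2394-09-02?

May 2394: 31 − 14 = 17 days remain.
Then June (30), July (31), August (31): 30 + 31 + 31 = 92 days.
September 1–2, 2394: 2 days.
Total: 17 + 92 + 2 = 111 days.

111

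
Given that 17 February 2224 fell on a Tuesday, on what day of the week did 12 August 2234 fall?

From February 17, 2224 to February 17, 2234: 10 years, of which 3 contain a Feb 29 — 7×365 + 3×366 = 3653 days.
February 2234: 28 − 17 = 11 days remain (2234 is not a leap year, so February has 28 days).
Then March (31), April (30), May (31), June (30), July (31): 31 + 30 + 31 + 30 + 31 = 153 days.
August 1–12, 2234: 12 days.
Residual: 176 days.
Total: 3829 days.
3829 is a multiple of 7, so 12 August 2234 falls on the same weekday: Tuesday.

Tuesday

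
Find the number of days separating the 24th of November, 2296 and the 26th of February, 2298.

459

Day-of-year of November 24, 2296: 329.
Day-of-year of February 26, 2298: 57.
2296 has 366 days, so 366 − 329 = 37 days remain in 2296.
Full years: 2297: 365. Sum = 365.
Total: 37 + 365 + 57 = 459 days.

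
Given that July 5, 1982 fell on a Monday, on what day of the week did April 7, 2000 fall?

Friday

From July 5, 1982 to July 5, 1999: 17 years, of which 4 contain a Feb 29 — 13×365 + 4×366 = 6209 days.
July 1999: 31 − 5 = 26 days remain.
Then August (31), September (30), October (31), November (30), December (31), January (31), February 2000 (29), March (31): 31 + 30 + 31 + 30 + 31 + 31 + 29 + 31 = 244 days.
April 1–7, 2000: 7 days.
Residual: 277 days.
Total: 6486 days.
6486 mod 7 = 4, so 4 days after Monday is Friday.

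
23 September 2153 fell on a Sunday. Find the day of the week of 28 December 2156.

Tuesday

September 23, 2153 → September 23, 2154: 365 days.
September 23, 2154 → September 23, 2155: 365 days.
September 23, 2155 → September 23, 2156: 366 days (2156 is a leap year).
September 2156: 30 − 23 = 7 days remain.
Then October (31), November (30): 31 + 30 = 61 days.
December 1–28, 2156: 28 days.
Residual: 96 days.
Total: 1192 days.
1192 mod 7 = 2, so 2 days after Sunday is Tuesday.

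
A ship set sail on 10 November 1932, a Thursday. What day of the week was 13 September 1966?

From November 10, 1932 to November 10, 1965: 33 years, of which 8 contain a Feb 29 — 25×365 + 8×366 = 12053 days.
November 1965: 30 − 10 = 20 days remain.
Then 9 full months totalling 274 days.
September 1–13, 1966: 13 days.
Residual: 307 days.
Total: 12360 days.
12360 mod 7 = 5, so 5 days after Thursday is Tuesday.

Tuesday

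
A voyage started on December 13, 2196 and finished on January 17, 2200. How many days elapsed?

Day-of-year of December 13, 2196: 348.
Day-of-year of January 17, 2200: 17.
2196 has 366 days, so 366 − 348 = 18 days remain in 2196.
Full years: 2197: 365; 2198: 365; 2199: 365. Sum = 1095.
Total: 18 + 1095 + 17 = 1130 days.

1130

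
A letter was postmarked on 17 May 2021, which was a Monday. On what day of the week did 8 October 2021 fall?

Friday

May 2021: 31 − 17 = 14 days remain.
Then June (30), July (31), August (31), September (30): 30 + 31 + 31 + 30 = 122 days.
October 1–8, 2021: 8 days.
Total: 14 + 122 + 8 = 144 days.
144 mod 7 = 4, so 4 days after Monday is Friday.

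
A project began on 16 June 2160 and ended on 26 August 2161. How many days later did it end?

June 16, 2160 → June 16, 2161: 365 days.
June 2161: 30 − 16 = 14 days remain.
Then July (31): 31 days.
August 1–26, 2161: 26 days.
Residual: 71 days.
Total: 436 days.

436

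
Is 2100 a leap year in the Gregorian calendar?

2100 is not a leap year (divisible by 100 but not 400).

No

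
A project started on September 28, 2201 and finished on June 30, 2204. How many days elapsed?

Day-of-year of September 28, 2201: 271.
Day-of-year of June 30, 2204: 182.
2201 has 365 days, so 365 − 271 = 94 days remain in 2201.
Full years: 2202: 365; 2203: 365. Sum = 730.
Total: 94 + 730 + 182 = 1006 days.

1006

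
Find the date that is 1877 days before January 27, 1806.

December 7, 1800

Count 1877 days before January 27, 1806:
December 7, 1800 → December 7, 1801: 365 days.
December 7, 1801 → December 7, 1802: 365 days.
December 7, 1802 → December 7, 1803: 365 days.
December 7, 1803 → December 7, 1804: 366 days (1804 is a leap year).
December 7, 1804 → December 7, 1805: 365 days.
December 1805: 31 − 7 = 24 days remain.
January 1–27, 1806: 27 days.
Residual: 51 days.
Total: 1877 days.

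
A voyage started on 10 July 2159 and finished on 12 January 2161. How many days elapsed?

552

July 10, 2159 → July 10, 2160: 366 days (2160 is a leap year).
July 2160: 31 − 10 = 21 days remain.
Then August (31), September (30), October (31), November (30), December (31): 31 + 30 + 31 + 30 + 31 = 153 days.
January 1–12, 2161: 12 days.
Residual: 186 days.
Total: 552 days.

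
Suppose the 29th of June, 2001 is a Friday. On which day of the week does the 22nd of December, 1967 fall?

Friday

Count forward from the earlier date (December 22, 1967) to the later (June 29, 2001):
Day-of-year of December 22, 1967: 356.
Day-of-year of June 29, 2001: 180.
1967 has 365 days, so 365 − 356 = 9 days remain in 1967.
Full years 1968–2000: 24 common + 9 leap = 24×365 + 9×366 = 12054 days.
Total: 9 + 12054 + 180 = 12243 days.
12243 is a multiple of 7, so the 22nd of December, 1967 falls on the same weekday: Friday.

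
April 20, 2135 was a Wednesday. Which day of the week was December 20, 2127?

Count forward from the earlier date (December 20, 2127) to the later (April 20, 2135):
From December 20, 2127 to December 20, 2134: 7 years, of which 2 contain a Feb 29 — 5×365 + 2×366 = 2557 days.
December 2134: 31 − 20 = 11 days remain.
Then January (31), February 2135 (28), March (31): 31 + 28 + 31 = 90 days.
April 1–20, 2135: 20 days.
Residual: 121 days.
Total: 2678 days.
2678 mod 7 = 4, so 4 days before Wednesday is Saturday.

Saturday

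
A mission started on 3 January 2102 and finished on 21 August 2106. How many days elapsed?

January 3, 2102 → January 3, 2103: 365 days.
January 3, 2103 → January 3, 2104: 365 days.
January 3, 2104 → January 3, 2105: 366 days (2104 is a leap year).
January 3, 2105 → January 3, 2106: 365 days.
January 2106: 31 − 3 = 28 days remain.
Then February 2106 (28), March (31), April (30), May (31), June (30), July (31): 28 + 31 + 30 + 31 + 30 + 31 = 181 days.
August 1–21, 2106: 21 days.
Residual: 230 days.
Total: 1691 days.

1691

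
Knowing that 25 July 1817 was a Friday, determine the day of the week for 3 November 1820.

Friday

July 25, 1817 → July 25, 1818: 365 days.
July 25, 1818 → July 25, 1819: 365 days.
July 25, 1819 → July 25, 1820: 366 days (1820 is a leap year).
July 1820: 31 − 25 = 6 days remain.
Then August (31), September (30), October (31): 31 + 30 + 31 = 92 days.
November 1–3, 1820: 3 days.
Residual: 101 days.
Total: 1197 days.
1197 is a multiple of 7, so 3 November 1820 falls on the same weekday: Friday.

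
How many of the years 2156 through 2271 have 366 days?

Years divisible by 4: 2156, 2160, …, 2268 — 29 in all.
Of these, 2200 is divisible by 100 but not 400, so not leap.
Leap years: 29 − 1 = 28.

28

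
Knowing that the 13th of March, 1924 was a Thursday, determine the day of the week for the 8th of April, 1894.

Count forward from the earlier date (April 8, 1894) to the later (March 13, 1924):
Day-of-year of April 8, 1894: 98.
Day-of-year of March 13, 1924: 73.
1894 has 365 days, so 365 − 98 = 267 days remain in 1894.
Full years 1895–1923: 23 common + 6 leap = 23×365 + 6×366 = 10591 days.
Total: 267 + 10591 + 73 = 10931 days.
10931 mod 7 = 4, so 4 days before Thursday is Sunday.

Sunday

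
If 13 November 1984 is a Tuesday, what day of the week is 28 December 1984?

November 1984: 30 − 13 = 17 days remain.
December 1–28, 1984: 28 days.
Total: 17 + 28 = 45 days.
45 mod 7 = 3, so 3 days after Tuesday is Friday.

Friday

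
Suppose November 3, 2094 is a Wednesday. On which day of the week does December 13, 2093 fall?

Count forward from the earlier date (December 13, 2093) to the later (November 3, 2094):
Day-of-year of December 13, 2093: 347.
Day-of-year of November 3, 2094: 307.
2093 has 365 days, so 365 − 347 = 18 days remain in 2093.
Total: 18 + 307 = 325 days.
325 mod 7 = 3, so 3 days before Wednesday is Sunday.

Sunday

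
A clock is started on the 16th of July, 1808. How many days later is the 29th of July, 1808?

Within July 1808: 29 − 16 = 13 days.

13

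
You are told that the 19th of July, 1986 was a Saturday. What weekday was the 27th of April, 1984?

Friday

Count forward from the earlier date (April 27, 1984) to the later (July 19, 1986):
April 27, 1984 → April 27, 1985: 365 days.
April 27, 1985 → April 27, 1986: 365 days.
April 1986: 30 − 27 = 3 days remain.
Then May (31), June (30): 31 + 30 = 61 days.
July 1–19, 1986: 19 days.
Residual: 83 days.
Total: 813 days.
813 mod 7 = 1, so 1 day before Saturday is Friday.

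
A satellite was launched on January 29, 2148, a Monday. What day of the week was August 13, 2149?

Wednesday

Day-of-year of January 29, 2148: 29.
Day-of-year of August 13, 2149: 225.
2148 has 366 days, so 366 − 29 = 337 days remain in 2148.
Total: 337 + 225 = 562 days.
562 mod 7 = 2, so 2 days after Monday is Wednesday.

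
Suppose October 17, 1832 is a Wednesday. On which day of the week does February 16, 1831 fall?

Count forward from the earlier date (February 16, 1831) to the later (October 17, 1832):
February 16, 1831 → February 16, 1832: 365 days.
February 1832: 29 − 16 = 13 days remain (1832 is a leap year, so February has 29 days).
Then March (31), April (30), May (31), June (30), July (31), August (31), September (30): 31 + 30 + 31 + 30 + 31 + 31 + 30 = 214 days.
October 1–17, 1832: 17 days.
Residual: 244 days.
Total: 609 days.
609 is a multiple of 7, so February 16, 1831 falls on the same weekday: Wednesday.

Wednesday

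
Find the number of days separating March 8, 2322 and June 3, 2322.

87

March 2322: 31 − 8 = 23 days remain.
Then April (30), May (31): 30 + 31 = 61 days.
June 1–3, 2322: 3 days.
Total: 23 + 61 + 3 = 87 days.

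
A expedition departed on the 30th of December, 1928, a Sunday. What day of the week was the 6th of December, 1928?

Count forward from the earlier date (December 6, 1928) to the later (December 30, 1928):
Within December 1928: 30 − 6 = 24 days.
24 mod 7 = 3, so 3 days before Sunday is Thursday.

Thursday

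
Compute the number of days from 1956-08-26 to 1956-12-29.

August 1956: 31 − 26 = 5 days remain.
Then September (30), October (31), November (30): 30 + 31 + 30 = 91 days.
December 1–29, 1956: 29 days.
Total: 5 + 91 + 29 = 125 days.

125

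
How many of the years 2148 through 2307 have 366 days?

38

Years divisible by 4: 2148, 2152, …, 2304 — 40 in all.
Of these, 2200, 2300 are divisible by 100 but not 400, so not leap.
Leap years: 40 − 2 = 38.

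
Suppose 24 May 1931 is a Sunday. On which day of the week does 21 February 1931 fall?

Count forward from the earlier date (February 21, 1931) to the later (May 24, 1931):
February 1931: 28 − 21 = 7 days remain (1931 is not a leap year, so February has 28 days).
Then March (31), April (30): 31 + 30 = 61 days.
May 1–24, 1931: 24 days.
Total: 7 + 61 + 24 = 92 days.
92 mod 7 = 1, so 1 day before Sunday is Saturday.

Saturday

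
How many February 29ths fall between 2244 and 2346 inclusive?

Years divisible by 4: 2244, 2248, …, 2344 — 26 in all.
Of these, 2300 is divisible by 100 but not 400, so not leap.
Leap years: 26 − 1 = 25.

25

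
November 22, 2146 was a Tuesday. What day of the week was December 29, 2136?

Saturday

Count forward from the earlier date (December 29, 2136) to the later (November 22, 2146):
Day-of-year of December 29, 2136: 364.
Day-of-year of November 22, 2146: 326.
2136 has 366 days, so 366 − 364 = 2 days remain in 2136.
Full years 2137–2145: 7 common + 2 leap = 7×365 + 2×366 = 3287 days.
Total: 2 + 3287 + 326 = 3615 days.
3615 mod 7 = 3, so 3 days before Tuesday is Saturday.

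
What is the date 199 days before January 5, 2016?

June 20, 2015

Count 199 days before January 5, 2016:
June 2015: 30 − 20 = 10 days remain.
Then July (31), August (31), September (30), October (31), November (30), December (31): 31 + 31 + 30 + 31 + 30 + 31 = 184 days.
January 1–5, 2016: 5 days.
Residual: 199 days.
Total: 199 days.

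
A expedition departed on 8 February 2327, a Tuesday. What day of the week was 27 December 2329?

Friday

February 8, 2327 → February 8, 2328: 365 days.
February 8, 2328 → February 8, 2329: 366 days (2328 is a leap year).
February 2329: 28 − 8 = 20 days remain (2329 is not a leap year, so February has 28 days).
Then 9 full months totalling 275 days.
December 1–27, 2329: 27 days.
Residual: 322 days.
Total: 1053 days.
1053 mod 7 = 3, so 3 days after Tuesday is Friday.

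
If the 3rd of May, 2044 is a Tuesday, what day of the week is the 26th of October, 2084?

Day-of-year of May 3, 2044: 124.
Day-of-year of October 26, 2084: 300.
2044 has 366 days, so 366 − 124 = 242 days remain in 2044.
Full years 2045–2083: 30 common + 9 leap = 30×365 + 9×366 = 14244 days.
Total: 242 + 14244 + 300 = 14786 days.
14786 mod 7 = 2, so 2 days after Tuesday is Thursday.

Thursday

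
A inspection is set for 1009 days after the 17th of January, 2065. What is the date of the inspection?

the 23rd of October, 2067

Count 1009 days after January 17, 2065:
January 2065: 31 − 17 = 14 days remain.
Then 32 full months totalling 972 days.
October 1–23, 2067: 23 days.
Total: 14 + 972 + 23 = 1009 days.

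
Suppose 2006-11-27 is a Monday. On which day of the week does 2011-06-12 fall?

Sunday

November 27, 2006 → November 27, 2007: 365 days.
November 27, 2007 → November 27, 2008: 366 days (2008 is a leap year).
November 27, 2008 → November 27, 2009: 365 days.
November 27, 2009 → November 27, 2010: 365 days.
November 2010: 30 − 27 = 3 days remain.
Then December (31), January (31), February 2011 (28), March (31), April (30), May (31): 31 + 31 + 28 + 31 + 30 + 31 = 182 days.
June 1–12, 2011: 12 days.
Residual: 197 days.
Total: 1658 days.
1658 mod 7 = 6, so 6 days after Monday is Sunday.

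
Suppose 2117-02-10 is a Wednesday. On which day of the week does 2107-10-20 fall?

Thursday

Count forward from the earlier date (October 20, 2107) to the later (February 10, 2117):
Day-of-year of October 20, 2107: 293.
Day-of-year of February 10, 2117: 41.
2107 has 365 days, so 365 − 293 = 72 days remain in 2107.
Full years 2108–2116: 6 common + 3 leap = 6×365 + 3×366 = 3288 days.
Total: 72 + 3288 + 41 = 3401 days.
3401 mod 7 = 6, so 6 days before Wednesday is Thursday.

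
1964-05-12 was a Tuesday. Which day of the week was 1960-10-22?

Count forward from the earlier date (October 22, 1960) to the later (May 12, 1964):
October 22, 1960 → October 22, 1961: 365 days.
October 22, 1961 → October 22, 1962: 365 days.
October 22, 1962 → October 22, 1963: 365 days.
October 1963: 31 − 22 = 9 days remain.
Then November (30), December (31), January (31), February 1964 (29), March (31), April (30): 30 + 31 + 31 + 29 + 31 + 30 = 182 days.
May 1–12, 1964: 12 days.
Residual: 203 days.
Total: 1298 days.
1298 mod 7 = 3, so 3 days before Tuesday is Saturday.

Saturday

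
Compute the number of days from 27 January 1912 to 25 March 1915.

Day-of-year of January 27, 1912: 27.
Day-of-year of March 25, 1915: 84.
1912 has 366 days, so 366 − 27 = 339 days remain in 1912.
Full years: 1913: 365; 1914: 365. Sum = 730.
Total: 339 + 730 + 84 = 1153 days.

1153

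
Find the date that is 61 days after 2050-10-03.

2050-12-03

Count 61 days after October 3, 2050:
October 2050: 31 − 3 = 28 days remain.
Then November (30): 30 days.
December 1–3, 2050: 3 days.
Total: 28 + 30 + 3 = 61 days.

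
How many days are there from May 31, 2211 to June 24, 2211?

May 2211: 31 − 31 = 0 days remain.
June 1–24, 2211: 24 days.
Total: 0 + 24 = 24 days.

24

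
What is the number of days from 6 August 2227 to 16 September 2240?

From August 6, 2227 to August 6, 2240: 13 years, of which 4 contain a Feb 29 — 9×365 + 4×366 = 4749 days.
August 2240: 31 − 6 = 25 days remain.
September 1–16, 2240: 16 days.
Residual: 41 days.
Total: 4790 days.

4790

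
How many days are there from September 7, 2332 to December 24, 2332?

September 2332: 30 − 7 = 23 days remain.
Then October (31), November (30): 31 + 30 = 61 days.
December 1–24, 2332: 24 days.
Total: 23 + 61 + 24 = 108 days.

108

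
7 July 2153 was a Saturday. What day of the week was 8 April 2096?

Sunday

Count forward from the earlier date (April 8, 2096) to the later (July 7, 2153):
Day-of-year of April 8, 2096: 99.
Day-of-year of July 7, 2153: 188.
2096 has 366 days, so 366 − 99 = 267 days remain in 2096.
Full years 2097–2152: 43 common + 13 leap = 43×365 + 13×366 = 20453 days.
Total: 267 + 20453 + 188 = 20908 days.
20908 mod 7 = 6, so 6 days before Saturday is Sunday.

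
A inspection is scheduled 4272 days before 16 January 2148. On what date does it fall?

6 May 2136

Count 4272 days before January 16, 2148:
From May 6, 2136 to May 6, 2147: 11 years, of which 2 contain a Feb 29 — 9×365 + 2×366 = 4017 days.
May 2147: 31 − 6 = 25 days remain.
Then June (30), July (31), August (31), September (30), October (31), November (30), December (31): 30 + 31 + 31 + 30 + 31 + 30 + 31 = 214 days.
January 1–16, 2148: 16 days.
Residual: 255 days.
Total: 4272 days.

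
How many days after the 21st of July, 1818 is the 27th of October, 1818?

98

July 1818: 31 − 21 = 10 days remain.
Then August (31), September (30): 31 + 30 = 61 days.
October 1–27, 1818: 27 days.
Total: 10 + 61 + 27 = 98 days.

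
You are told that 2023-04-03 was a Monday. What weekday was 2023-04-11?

Within April 2023: 11 − 3 = 8 days.
8 mod 7 = 1, so 1 day after Monday is Tuesday.

Tuesday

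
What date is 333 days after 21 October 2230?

19 September 2231

Count 333 days after October 21, 2230:
October 2230: 31 − 21 = 10 days remain.
Then 10 full months totalling 304 days.
September 1–19, 2231: 19 days.
Residual: 333 days.
Total: 333 days.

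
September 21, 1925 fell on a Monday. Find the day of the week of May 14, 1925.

Thursday

Count forward from the earlier date (May 14, 1925) to the later (September 21, 1925):
May 1925: 31 − 14 = 17 days remain.
Then June (30), July (31), August (31): 30 + 31 + 31 = 92 days.
September 1–21, 1925: 21 days.
Total: 17 + 92 + 21 = 130 days.
130 mod 7 = 4, so 4 days before Monday is Thursday.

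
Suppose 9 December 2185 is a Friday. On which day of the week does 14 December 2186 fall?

Thursday

December 9, 2185 → December 9, 2186: 365 days.
Within December 2186: 14 − 9 = 5 days.
Total: 370 days.
370 mod 7 = 6, so 6 days after Friday is Thursday.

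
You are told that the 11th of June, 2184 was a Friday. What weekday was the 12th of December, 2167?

Saturday

Count forward from the earlier date (December 12, 2167) to the later (June 11, 2184):
Day-of-year of December 12, 2167: 346.
Day-of-year of June 11, 2184: 163.
2167 has 365 days, so 365 − 346 = 19 days remain in 2167.
Full years 2168–2183: 12 common + 4 leap = 12×365 + 4×366 = 5844 days.
Total: 19 + 5844 + 163 = 6026 days.
6026 mod 7 = 6, so 6 days before Friday is Saturday.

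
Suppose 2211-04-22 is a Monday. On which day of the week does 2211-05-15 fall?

April 2211: 30 − 22 = 8 days remain.
May 1–15, 2211: 15 days.
Total: 8 + 15 = 23 days.
23 mod 7 = 2, so 2 days after Monday is Wednesday.

Wednesday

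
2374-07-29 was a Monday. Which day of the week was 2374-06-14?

Friday

Count forward from the earlier date (June 14, 2374) to the later (July 29, 2374):
June 2374: 30 − 14 = 16 days remain.
July 1–29, 2374: 29 days.
Total: 16 + 29 = 45 days.
45 mod 7 = 3, so 3 days before Monday is Friday.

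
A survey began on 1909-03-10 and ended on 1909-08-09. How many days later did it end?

152

March 1909: 31 − 10 = 21 days remain.
Then April (30), May (31), June (30), July (31): 30 + 31 + 30 + 31 = 122 days.
August 1–9, 1909: 9 days.
Total: 21 + 122 + 9 = 152 days.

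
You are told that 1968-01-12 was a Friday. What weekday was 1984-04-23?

Day-of-year of January 12, 1968: 12.
Day-of-year of April 23, 1984: 114.
1968 has 366 days, so 366 − 12 = 354 days remain in 1968.
Full years 1969–1983: 12 common + 3 leap = 12×365 + 3×366 = 5478 days.
Total: 354 + 5478 + 114 = 5946 days.
5946 mod 7 = 3, so 3 days after Friday is Monday.

Monday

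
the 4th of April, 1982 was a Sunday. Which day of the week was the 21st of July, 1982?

Wednesday

April 1982: 30 − 4 = 26 days remain.
Then May (31), June (30): 31 + 30 = 61 days.
July 1–21, 1982: 21 days.
Total: 26 + 61 + 21 = 108 days.
108 mod 7 = 3, so 3 days after Sunday is Wednesday.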